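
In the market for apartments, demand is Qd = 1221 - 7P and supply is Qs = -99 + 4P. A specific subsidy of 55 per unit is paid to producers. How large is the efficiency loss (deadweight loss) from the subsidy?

Pre-subsidy: 1221 - 7P = -99 + 4P gives P* = 120, Q* = 381.
With the subsidy, sellers receive Ps = Pb + 55 for each unit, where Pb is the price buyers pay.
Supply in terms of Pb becomes Qs = -99 + 4(Pb + 55) = 121 + 4Pb. Setting this equal to demand: 1221 - 7Pb = 121 + 4Pb, so Pb = 100.
Sellers receive Ps = 100 + 55 = 155; Q' = 1221 − 7·100 = 521.
The subsidy expands output by 521 − 381 = 140 past the efficient level; on those units the gap between marginal cost and willingness to pay runs from 0 up to 55.
DWL = ½ × 55 × 140 = 3850.

Deadweight loss = 3850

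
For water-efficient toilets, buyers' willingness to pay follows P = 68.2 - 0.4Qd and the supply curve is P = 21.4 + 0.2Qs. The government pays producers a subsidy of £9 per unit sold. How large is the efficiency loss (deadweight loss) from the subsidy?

Pre-subsidy: 68.2 - 0.4Q = 21.4 + 0.2Q gives Q* = 78 and P* = 37.
With the subsidy, sellers receive Ps = Pb + 9 for each unit, where Pb is the price buyers pay.
On the curves, Pb = 68.2 - 0.4Q and Ps = 21.4 + 0.2Q; the wedge Ps − Pb = 9 gives 21.4 + 0.2Q − (68.2 - 0.4Q) = 9, so Q' = 93.
Then Pb = 68.2 − 0.4·93 = 31 and Ps = 21.4 + 0.2·93 = 40.
The subsidy expands output by 93 − 78 = 15 past the efficient level; on those units the gap between marginal cost and willingness to pay runs from 0 up to 9.
DWL = ½ × 9 × 15 = 67.5.

Deadweight loss = £67.5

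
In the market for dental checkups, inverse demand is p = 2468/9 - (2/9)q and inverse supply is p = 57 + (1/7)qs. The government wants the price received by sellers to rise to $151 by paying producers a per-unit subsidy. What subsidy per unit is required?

At a seller price of 151, quantity supplied is -399 + 7·151 = 658.
Buyers absorb 658 only when they pay pb = 2468/9 − (2/9)·658 = 128.
s = ps − pb = 151 − 128 = 23.

Required subsidy s = $23 per unit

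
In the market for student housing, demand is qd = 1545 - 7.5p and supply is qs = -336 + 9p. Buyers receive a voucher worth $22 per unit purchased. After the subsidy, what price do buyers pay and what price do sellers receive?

Buyers pay $102; sellers receive $124

Pre-subsidy: 1545 - 7.5p = -336 + 9p gives p* = 114, q* = 690.
With the rebate, buyers effectively pay pb = ps − 22, where ps is the price sellers receive.
Demand in terms of ps becomes qd = 1545 − 7.5(ps − 22) = 1710 - 7.5ps. Setting this equal to supply: 1710 - 7.5ps = -336 + 9ps, so ps = 124.
Buyers pay pb = 124 − 22 = 102; q' = -336 + 9·124 = 780.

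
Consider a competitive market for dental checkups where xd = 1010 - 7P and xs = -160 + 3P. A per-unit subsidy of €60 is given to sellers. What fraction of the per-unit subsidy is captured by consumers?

Pre-subsidy: 1010 - 7P = -160 + 3P gives P* = 117, x* = 191.
With the subsidy, sellers receive Ps = Pb + 60 for each unit, where Pb is the price buyers pay.
Supply in terms of Pb becomes xs = -160 + 3(Pb + 60) = 20 + 3Pb. Setting this equal to demand: 1010 - 7Pb = 20 + 3Pb, so Pb = 99.
Sellers receive Ps = 99 + 60 = 159; x' = 1010 − 7·99 = 317.
Buyers' price falls by P* − Pb = 117 − 99 = 18; sellers' price rises by Ps − P* = 159 − 117 = 42.
So consumers capture 18/60 = 0.3 of each unit of subsidy.

Consumer share = 0.3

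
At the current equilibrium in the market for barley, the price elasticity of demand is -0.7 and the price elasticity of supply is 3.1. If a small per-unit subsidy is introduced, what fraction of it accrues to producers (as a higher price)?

Producer share = 7/38

For a small subsidy around the equilibrium, the benefit split depends on the relative slopes, which at a point are proportional to the elasticities.
Buyer share = εs/(εs + |εd|) = 3.1/(3.1 + 0.7) = 31/38; seller share = |εd|/(εs + |εd|) = 7/38.
So producers capture 7/38 of the subsidy.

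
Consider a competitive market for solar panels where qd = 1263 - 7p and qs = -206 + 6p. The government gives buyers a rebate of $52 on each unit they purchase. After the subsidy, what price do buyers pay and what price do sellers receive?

Buyers pay $89; sellers receive $141

Pre-subsidy: 1263 - 7p = -206 + 6p gives p* = 113, q* = 472.
With the rebate, buyers effectively pay pb = ps − 52, where ps is the price sellers receive.
Demand in terms of ps becomes qd = 1263 − 7(ps − 52) = 1627 - 7ps. Setting this equal to supply: 1627 - 7ps = -206 + 6ps, so ps = 141.
Buyers pay pb = 141 − 52 = 89; q' = -206 + 6·141 = 640.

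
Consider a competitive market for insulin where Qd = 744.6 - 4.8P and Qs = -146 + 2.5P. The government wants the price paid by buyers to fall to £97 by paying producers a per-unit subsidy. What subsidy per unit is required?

Required subsidy s = £73 per unit

At a buyer price of 97, quantity demanded is 744.6 − 4.8·97 = 279.
Sellers supply 279 only when they receive Ps with -146 + 2.5·Ps = 279, i.e. Ps = 170.
s = Ps − Pb = 170 − 97 = 73.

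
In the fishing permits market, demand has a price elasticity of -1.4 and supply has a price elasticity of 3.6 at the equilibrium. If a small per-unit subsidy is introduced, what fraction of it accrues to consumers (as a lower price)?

For a small subsidy around the equilibrium, the benefit split depends on the relative slopes, which at a point are proportional to the elasticities.
Buyer share = εs/(εs + |εd|) = 3.6/(3.6 + 1.4) = 0.72; seller share = |εd|/(εs + |εd|) = 0.28.

Consumer share = 0.72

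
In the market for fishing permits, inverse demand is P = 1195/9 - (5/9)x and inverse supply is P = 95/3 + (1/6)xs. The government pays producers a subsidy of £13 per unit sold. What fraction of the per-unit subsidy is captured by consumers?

Pre-subsidy: 1195/9 - (5/9)x = 95/3 + (1/6)x gives x* = 140 and P* = 55.
With the subsidy, sellers receive Ps = Pb + 13 for each unit, where Pb is the price buyers pay.
On the curves, Pb = 1195/9 - (5/9)x and Ps = 95/3 + (1/6)x; the wedge Ps − Pb = 13 gives 95/3 + (1/6)x − (1195/9 - (5/9)x) = 13, so x' = 158.
Then Pb = 1195/9 − (5/9)·158 = 45 and Ps = 95/3 + (1/6)·158 = 58.
Buyers' price falls by P* − Pb = 55 − 45 = 10; sellers' price rises by Ps − P* = 58 − 55 = 3.
So consumers capture 10/13 = 10/13 of each unit of subsidy.

Consumer share = 10/13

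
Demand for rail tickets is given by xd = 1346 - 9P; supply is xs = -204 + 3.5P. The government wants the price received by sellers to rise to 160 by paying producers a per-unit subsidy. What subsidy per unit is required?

Required subsidy s = 50 per unit

At a seller price of 160, quantity supplied is -204 + 3.5·160 = 356.
Buyers absorb 356 only when they pay Pb with 1346 − 9·Pb = 356, i.e. Pb = 110.
s = Ps − Pb = 160 − 110 = 50.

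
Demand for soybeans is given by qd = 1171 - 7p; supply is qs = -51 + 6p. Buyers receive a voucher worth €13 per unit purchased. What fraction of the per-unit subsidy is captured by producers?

Pre-subsidy: 1171 - 7p = -51 + 6p gives p* = 94, q* = 513.
With the rebate, buyers effectively pay pb = ps − 13, where ps is the price sellers receive.
Demand in terms of ps becomes qd = 1171 − 7(ps − 13) = 1262 - 7ps. Setting this equal to supply: 1262 - 7ps = -51 + 6ps, so ps = 101.
Buyers pay pb = 101 − 13 = 88; q' = -51 + 6·101 = 555.
Buyers' price falls by p* − pb = 94 − 88 = 6; sellers' price rises by ps − p* = 101 − 94 = 7.
So producers capture 7/13 = 7/13 of each unit of subsidy.

Producer share = 7/13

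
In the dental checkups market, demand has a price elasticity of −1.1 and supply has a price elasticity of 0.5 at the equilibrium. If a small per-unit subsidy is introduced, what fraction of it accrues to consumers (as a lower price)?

For a small subsidy around the equilibrium, the benefit split depends on the relative slopes, which at a point are proportional to the elasticities.
Buyer share = εs/(εs + |εd|) = 0.5/(0.5 + 1.1) = 0.3125; seller share = |εd|/(εs + |εd|) = 0.6875.

Consumer share = 0.3125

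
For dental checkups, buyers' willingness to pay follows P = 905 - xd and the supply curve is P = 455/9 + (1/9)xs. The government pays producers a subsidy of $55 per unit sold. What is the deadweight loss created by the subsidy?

Deadweight loss = $1361.25

Pre-subsidy: 905 - x = 455/9 + (1/9)x gives x* = 769 and P* = 136.
With the subsidy, sellers receive Ps = Pb + 55 for each unit, where Pb is the price buyers pay.
On the curves, Pb = 905 - x and Ps = 455/9 + (1/9)x; the wedge Ps − Pb = 55 gives 455/9 + (1/9)x − (905 - x) = 55, so x' = 818.5.
Then Pb = 905 − 1·818.5 = 86.5 and Ps = 455/9 + (1/9)·818.5 = 141.5.
The subsidy expands output by 818.5 − 769 = 49.5 past the efficient level; on those units the gap between marginal cost and willingness to pay runs from 0 up to 55.
DWL = ½ × 55 × 49.5 = 1361.25.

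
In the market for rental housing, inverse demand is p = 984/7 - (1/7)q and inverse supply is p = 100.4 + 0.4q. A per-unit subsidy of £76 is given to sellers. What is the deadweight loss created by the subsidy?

Pre-subsidy: 984/7 - (1/7)q = 100.4 + 0.4q gives q* = 74 and p* = 130.
With the subsidy, sellers receive ps = pb + 76 for each unit, where pb is the price buyers pay.
On the curves, pb = 984/7 - (1/7)q and ps = 100.4 + 0.4q; the wedge ps − pb = 76 gives 100.4 + 0.4q − (984/7 - (1/7)q) = 76, so q' = 214.
Then pb = 984/7 − (1/7)·214 = 110 and ps = 100.4 + 0.4·214 = 186.
The subsidy expands output by 214 − 74 = 140 past the efficient level; on those units the gap between marginal cost and willingness to pay runs from 0 up to 76.
DWL = ½ × 76 × 140 = 5320.

Deadweight loss = £5320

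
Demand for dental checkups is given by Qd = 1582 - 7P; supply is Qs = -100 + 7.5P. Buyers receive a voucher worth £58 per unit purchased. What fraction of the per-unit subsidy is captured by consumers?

Consumer share = 15/29

Pre-subsidy: 1582 - 7P = -100 + 7.5P gives P* = 116, Q* = 770.
With the rebate, buyers effectively pay Pb = Ps − 58, where Ps is the price sellers receive.
Demand in terms of Ps becomes Qd = 1582 − 7(Ps − 58) = 1988 - 7Ps. Setting this equal to supply: 1988 - 7Ps = -100 + 7.5Ps, so Ps = 144.
Buyers pay Pb = 144 − 58 = 86; Q' = -100 + 7.5·144 = 980.
Buyers' price falls by P* − Pb = 116 − 86 = 30; sellers' price rises by Ps − P* = 144 − 116 = 28.
So consumers capture 30/58 = 15/29 of each unit of subsidy.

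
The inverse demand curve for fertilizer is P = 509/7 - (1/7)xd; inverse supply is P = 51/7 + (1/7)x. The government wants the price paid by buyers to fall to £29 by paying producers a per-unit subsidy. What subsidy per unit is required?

At a buyer price of 29, quantity demanded is 509 − 7·29 = 306.
Sellers supply 306 only when they receive Ps = 51/7 + (1/7)·306 = 51.
s = Ps − Pb = 51 − 29 = 22.

Required subsidy s = £22 per unit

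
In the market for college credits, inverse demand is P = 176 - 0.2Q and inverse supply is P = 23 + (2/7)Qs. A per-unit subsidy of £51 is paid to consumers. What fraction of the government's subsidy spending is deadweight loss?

Pre-subsidy: 176 - 0.2Q = 23 + (2/7)Q gives Q* = 315 and P* = 113.
With the rebate, buyers effectively pay Pb = Ps − 51, where Ps is the price sellers receive.
On the curves, Pb = 176 - 0.2Q and Ps = 23 + (2/7)Q; the wedge Ps − Pb = 51 gives 23 + (2/7)Q − (176 - 0.2Q) = 51, so Q' = 420.
Then Pb = 176 − 0.2·420 = 92 and Ps = 23 + (2/7)·420 = 143.
ΔCS = ½(315 + 420)(113 − 92) = 7717.5; ΔPS = ½(315 + 420)(143 − 113) = 11025.
Government spending = 51 × 420 = 21420.
DWL = ½ × 51 × (420 − 315) = 2677.5; fraction = 2677.5 / 21420 = 0.125.

DWL / government spending = 0.125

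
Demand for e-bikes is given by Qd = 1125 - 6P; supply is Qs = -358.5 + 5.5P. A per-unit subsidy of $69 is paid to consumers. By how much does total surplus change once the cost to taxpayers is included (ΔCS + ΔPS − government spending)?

Net change in total surplus = -$6831

Pre-subsidy: 1125 - 6P = -358.5 + 5.5P gives P* = 129, Q* = 351.
With the rebate, buyers effectively pay Pb = Ps − 69, where Ps is the price sellers receive.
Demand in terms of Ps becomes Qd = 1125 − 6(Ps − 69) = 1539 - 6Ps. Setting this equal to supply: 1539 - 6Ps = -358.5 + 5.5Ps, so Ps = 165.
Buyers pay Pb = 165 − 69 = 96; Q' = -358.5 + 5.5·165 = 549.
ΔCS = ½(351 + 549)(129 − 96) = 14850; ΔPS = ½(351 + 549)(165 − 129) = 16200.
Government spending = 69 × 549 = 37881.
Net change = 14850 + 16200 − 37881 = -6831. The loss equals the DWL triangle ½·69·198.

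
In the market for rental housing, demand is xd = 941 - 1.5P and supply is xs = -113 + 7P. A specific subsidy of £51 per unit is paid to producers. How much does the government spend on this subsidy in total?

Pre-subsidy: 941 - 1.5P = -113 + 7P gives P* = 124, x* = 755.
With the subsidy, sellers receive Ps = Pb + 51 for each unit, where Pb is the price buyers pay.
Supply in terms of Pb becomes xs = -113 + 7(Pb + 51) = 244 + 7Pb. Setting this equal to demand: 941 - 1.5Pb = 244 + 7Pb, so Pb = 82.
Sellers receive Ps = 82 + 51 = 133; x' = 941 − 1.5·82 = 818.
Government outlay = subsidy × quantity = 51 × 818 = 41718.

Government cost = £41718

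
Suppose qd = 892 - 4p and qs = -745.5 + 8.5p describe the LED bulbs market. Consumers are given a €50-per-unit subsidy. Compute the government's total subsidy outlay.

Government cost = €25200

Pre-subsidy: 892 - 4p = -745.5 + 8.5p gives p* = 131, q* = 368.
With the rebate, buyers effectively pay pb = ps − 50, where ps is the price sellers receive.
Demand in terms of ps becomes qd = 892 − 4(ps − 50) = 1092 - 4ps. Setting this equal to supply: 1092 - 4ps = -745.5 + 8.5ps, so ps = 147.
Buyers pay pb = 147 − 50 = 97; q' = -745.5 + 8.5·147 = 504.
Government outlay = subsidy × quantity = 50 × 504 = 25200.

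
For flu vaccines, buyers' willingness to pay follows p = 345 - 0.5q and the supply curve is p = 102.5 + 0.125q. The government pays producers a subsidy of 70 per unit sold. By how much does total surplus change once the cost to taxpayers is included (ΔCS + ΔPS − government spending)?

Net change in total surplus = -3920

Pre-subsidy: 345 - 0.5q = 102.5 + 0.125q gives q* = 388 and p* = 151.
With the subsidy, sellers receive ps = pb + 70 for each unit, where pb is the price buyers pay.
On the curves, pb = 345 - 0.5q and ps = 102.5 + 0.125q; the wedge ps − pb = 70 gives 102.5 + 0.125q − (345 - 0.5q) = 70, so q' = 500.
Then pb = 345 − 0.5·500 = 95 and ps = 102.5 + 0.125·500 = 165.
ΔCS = ½(388 + 500)(151 − 95) = 24864; ΔPS = ½(388 + 500)(165 − 151) = 6216.
Government spending = 70 × 500 = 35000.
Net change = 24864 + 6216 − 35000 = -3920. The loss equals the DWL triangle ½·70·112.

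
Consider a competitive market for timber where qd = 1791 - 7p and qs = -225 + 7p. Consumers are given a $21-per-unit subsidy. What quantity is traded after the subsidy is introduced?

Pre-subsidy: 1791 - 7p = -225 + 7p gives p* = 144, q* = 783.
With the rebate, buyers effectively pay pb = ps − 21, where ps is the price sellers receive.
Demand in terms of ps becomes qd = 1791 − 7(ps − 21) = 1938 - 7ps. Setting this equal to supply: 1938 - 7ps = -225 + 7ps, so ps = 154.5.
Buyers pay pb = 154.5 − 21 = 133.5; q' = -225 + 7·154.5 = 856.5.

q' = 856.5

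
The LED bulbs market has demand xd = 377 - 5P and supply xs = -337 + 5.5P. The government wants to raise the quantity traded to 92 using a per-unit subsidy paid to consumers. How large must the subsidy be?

Required subsidy s = 21 per unit

At x = 92, invert demand for the buyer price: Pb = (377 − 92)/5 = 57; invert supply for the seller price: Ps = (92 − (-337))/5.5 = 78.
The subsidy must fill the gap: s = Ps − Pb = 78 − 57 = 21.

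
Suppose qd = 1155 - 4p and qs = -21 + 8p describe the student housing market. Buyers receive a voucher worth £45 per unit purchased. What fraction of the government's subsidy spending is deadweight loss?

DWL / government spending = 60/883

Pre-subsidy: 1155 - 4p = -21 + 8p gives p* = 98, q* = 763.
With the rebate, buyers effectively pay pb = ps − 45, where ps is the price sellers receive.
Demand in terms of ps becomes qd = 1155 − 4(ps − 45) = 1335 - 4ps. Setting this equal to supply: 1335 - 4ps = -21 + 8ps, so ps = 113.
Buyers pay pb = 113 − 45 = 68; q' = -21 + 8·113 = 883.
ΔCS = ½(763 + 883)(98 − 68) = 24690; ΔPS = ½(763 + 883)(113 − 98) = 12345.
Government spending = 45 × 883 = 39735.
DWL = ½ × 45 × (883 − 763) = 2700; fraction = 2700 / 39735 = 60/883.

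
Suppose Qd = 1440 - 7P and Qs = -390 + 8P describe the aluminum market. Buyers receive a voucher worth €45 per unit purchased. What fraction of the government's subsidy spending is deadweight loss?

Pre-subsidy: 1440 - 7P = -390 + 8P gives P* = 122, Q* = 586.
With the rebate, buyers effectively pay Pb = Ps − 45, where Ps is the price sellers receive.
Demand in terms of Ps becomes Qd = 1440 − 7(Ps − 45) = 1755 - 7Ps. Setting this equal to supply: 1755 - 7Ps = -390 + 8Ps, so Ps = 143.
Buyers pay Pb = 143 − 45 = 98; Q' = -390 + 8·143 = 754.
ΔCS = ½(586 + 754)(122 − 98) = 16080; ΔPS = ½(586 + 754)(143 − 122) = 14070.
Government spending = 45 × 754 = 33930.
DWL = ½ × 45 × (754 − 586) = 3780; fraction = 3780 / 33930 = 42/377.

DWL / government spending = 42/377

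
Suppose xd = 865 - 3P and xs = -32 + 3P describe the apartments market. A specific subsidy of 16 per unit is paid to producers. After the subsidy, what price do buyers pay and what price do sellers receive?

Buyers pay 141.5; sellers receive 157.5

Pre-subsidy: 865 - 3P = -32 + 3P gives P* = 149.5, x* = 416.5.
With the subsidy, sellers receive Ps = Pb + 16 for each unit, where Pb is the price buyers pay.
Supply in terms of Pb becomes xs = -32 + 3(Pb + 16) = 16 + 3Pb. Setting this equal to demand: 865 - 3Pb = 16 + 3Pb, so Pb = 141.5.
Sellers receive Ps = 141.5 + 16 = 157.5; x' = 865 − 3·141.5 = 440.5.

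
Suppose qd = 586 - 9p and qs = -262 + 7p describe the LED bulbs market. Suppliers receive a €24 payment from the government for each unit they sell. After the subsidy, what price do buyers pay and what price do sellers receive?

Pre-subsidy: 586 - 9p = -262 + 7p gives p* = 53, q* = 109.
With the subsidy, sellers receive ps = pb + 24 for each unit, where pb is the price buyers pay.
Supply in terms of pb becomes qs = -262 + 7(pb + 24) = -94 + 7pb. Setting this equal to demand: 586 - 9pb = -94 + 7pb, so pb = 42.5.
Sellers receive ps = 42.5 + 24 = 66.5; q' = 586 − 9·42.5 = 203.5.

Buyers pay €42.5; sellers receive €66.5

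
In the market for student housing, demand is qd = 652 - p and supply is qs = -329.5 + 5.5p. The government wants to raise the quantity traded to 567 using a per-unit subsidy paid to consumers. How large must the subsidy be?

Required subsidy s = 78 per unit

At q = 567, invert demand for the buyer price: pb = (652 − 567)/1 = 85; invert supply for the seller price: ps = (567 − (-329.5))/5.5 = 163.
The subsidy must fill the gap: s = ps − pb = 163 − 85 = 78.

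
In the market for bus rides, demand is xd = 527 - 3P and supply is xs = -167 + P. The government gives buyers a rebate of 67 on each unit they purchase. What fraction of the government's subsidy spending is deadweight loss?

Pre-subsidy: 527 - 3P = -167 + P gives P* = 173.5, x* = 6.5.
With the rebate, buyers effectively pay Pb = Ps − 67, where Ps is the price sellers receive.
Demand in terms of Ps becomes xd = 527 − 3(Ps − 67) = 728 - 3Ps. Setting this equal to supply: 728 - 3Ps = -167 + Ps, so Ps = 223.75.
Buyers pay Pb = 223.75 − 67 = 156.75; x' = -167 + 1·223.75 = 56.75.
ΔCS = ½(6.5 + 56.75)(173.5 − 156.75) = 529.71875; ΔPS = ½(6.5 + 56.75)(223.75 − 173.5) = 1589.15625.
Government spending = 67 × 56.75 = 3802.25.
DWL = ½ × 67 × (56.75 − 6.5) = 1683.375; fraction = 1683.375 / 3802.25 = 201/454.

DWL / government spending = 201/454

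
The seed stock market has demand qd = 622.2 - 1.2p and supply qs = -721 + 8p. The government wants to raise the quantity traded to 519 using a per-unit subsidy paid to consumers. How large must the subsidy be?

Required subsidy s = 69 per unit

At q = 519, invert demand for the buyer price: pb = (622.2 − 519)/1.2 = 86; invert supply for the seller price: ps = (519 − (-721))/8 = 155.
The subsidy must fill the gap: s = ps − pb = 155 − 86 = 69.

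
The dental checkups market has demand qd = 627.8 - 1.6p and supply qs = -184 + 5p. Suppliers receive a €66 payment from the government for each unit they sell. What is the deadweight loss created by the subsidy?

Pre-subsidy: 627.8 - 1.6p = -184 + 5p gives p* = 123, q* = 431.
With the subsidy, sellers receive ps = pb + 66 for each unit, where pb is the price buyers pay.
Supply in terms of pb becomes qs = -184 + 5(pb + 66) = 146 + 5pb. Setting this equal to demand: 627.8 - 1.6pb = 146 + 5pb, so pb = 73.
Sellers receive ps = 73 + 66 = 139; q' = 627.8 − 1.6·73 = 511.
The subsidy expands output by 511 − 431 = 80 past the efficient level; on those units the gap between marginal cost and willingness to pay runs from 0 up to 66.
DWL = ½ × 66 × 80 = 2640.

Deadweight loss = €2640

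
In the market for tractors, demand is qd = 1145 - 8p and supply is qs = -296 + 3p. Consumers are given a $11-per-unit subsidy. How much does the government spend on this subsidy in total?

Government cost = $1331

Pre-subsidy: 1145 - 8p = -296 + 3p gives p* = 131, q* = 97.
With the rebate, buyers effectively pay pb = ps − 11, where ps is the price sellers receive.
Demand in terms of ps becomes qd = 1145 − 8(ps − 11) = 1233 - 8ps. Setting this equal to supply: 1233 - 8ps = -296 + 3ps, so ps = 139.
Buyers pay pb = 139 − 11 = 128; q' = -296 + 3·139 = 121.
Government outlay = subsidy × quantity = 11 × 121 = 1331.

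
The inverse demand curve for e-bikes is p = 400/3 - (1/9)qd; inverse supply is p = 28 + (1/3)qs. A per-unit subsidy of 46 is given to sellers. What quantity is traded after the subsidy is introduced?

q' = 340.5

Pre-subsidy: 400/3 - (1/9)q = 28 + (1/3)q gives q* = 237 and p* = 107.
With the subsidy, sellers receive ps = pb + 46 for each unit, where pb is the price buyers pay.
On the curves, pb = 400/3 - (1/9)q and ps = 28 + (1/3)q; the wedge ps − pb = 46 gives 28 + (1/3)q − (400/3 - (1/9)q) = 46, so q' = 340.5.
Then pb = 400/3 − (1/9)·340.5 = 95.5 and ps = 28 + (1/3)·340.5 = 141.5.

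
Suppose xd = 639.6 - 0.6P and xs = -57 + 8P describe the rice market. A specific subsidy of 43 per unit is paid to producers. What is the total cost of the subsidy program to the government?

Government cost = 26445

Pre-subsidy: 639.6 - 0.6P = -57 + 8P gives P* = 81, x* = 591.
With the subsidy, sellers receive Ps = Pb + 43 for each unit, where Pb is the price buyers pay.
Supply in terms of Pb becomes xs = -57 + 8(Pb + 43) = 287 + 8Pb. Setting this equal to demand: 639.6 - 0.6Pb = 287 + 8Pb, so Pb = 41.
Sellers receive Ps = 41 + 43 = 84; x' = 639.6 − 0.6·41 = 615.
Government outlay = subsidy × quantity = 43 × 615 = 26445.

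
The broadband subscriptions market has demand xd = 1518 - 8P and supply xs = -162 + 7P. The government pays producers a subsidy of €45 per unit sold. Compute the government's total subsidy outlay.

Pre-subsidy: 1518 - 8P = -162 + 7P gives P* = 112, x* = 622.
With the subsidy, sellers receive Ps = Pb + 45 for each unit, where Pb is the price buyers pay.
Supply in terms of Pb becomes xs = -162 + 7(Pb + 45) = 153 + 7Pb. Setting this equal to demand: 1518 - 8Pb = 153 + 7Pb, so Pb = 91.
Sellers receive Ps = 91 + 45 = 136; x' = 1518 − 8·91 = 790.
Government outlay = subsidy × quantity = 45 × 790 = 35550.

Government cost = €35550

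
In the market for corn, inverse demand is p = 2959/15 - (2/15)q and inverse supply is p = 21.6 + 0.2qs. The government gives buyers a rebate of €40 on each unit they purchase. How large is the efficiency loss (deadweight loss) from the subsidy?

Deadweight loss = €2400

Pre-subsidy: 2959/15 - (2/15)q = 21.6 + 0.2q gives q* = 527 and p* = 127.
With the rebate, buyers effectively pay pb = ps − 40, where ps is the price sellers receive.
On the curves, pb = 2959/15 - (2/15)q and ps = 21.6 + 0.2q; the wedge ps − pb = 40 gives 21.6 + 0.2q − (2959/15 - (2/15)q) = 40, so q' = 647.
Then pb = 2959/15 − (2/15)·647 = 111 and ps = 21.6 + 0.2·647 = 151.
The subsidy expands output by 647 − 527 = 120 past the efficient level; on those units the gap between marginal cost and willingness to pay runs from 0 up to 40.
DWL = ½ × 40 × 120 = 2400.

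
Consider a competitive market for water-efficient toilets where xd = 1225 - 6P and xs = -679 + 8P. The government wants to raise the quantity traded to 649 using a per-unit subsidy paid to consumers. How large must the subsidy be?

At x = 649, invert demand for the buyer price: Pb = (1225 − 649)/6 = 96; invert supply for the seller price: Ps = (649 − (-679))/8 = 166.
The subsidy must fill the gap: s = Ps − Pb = 166 − 96 = 70.

Required subsidy s = 70 per unit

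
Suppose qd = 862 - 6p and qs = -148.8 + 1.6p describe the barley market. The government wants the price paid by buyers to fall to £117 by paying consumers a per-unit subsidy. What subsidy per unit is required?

At a buyer price of 117, quantity demanded is 862 − 6·117 = 160.
Sellers supply 160 only when they receive ps with -148.8 + 1.6·ps = 160, i.e. ps = 193.
s = ps − pb = 193 − 117 = 76.

Required subsidy s = £76 per unit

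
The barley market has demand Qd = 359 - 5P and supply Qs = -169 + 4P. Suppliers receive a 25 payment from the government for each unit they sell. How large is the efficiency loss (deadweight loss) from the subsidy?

Deadweight loss = 6250/9

Pre-subsidy: 359 - 5P = -169 + 4P gives P* = 176/3, Q* = 197/3.
With the subsidy, sellers receive Ps = Pb + 25 for each unit, where Pb is the price buyers pay.
Supply in terms of Pb becomes Qs = -169 + 4(Pb + 25) = -69 + 4Pb. Setting this equal to demand: 359 - 5Pb = -69 + 4Pb, so Pb = 428/9.
Sellers receive Ps = 428/9 + 25 = 653/9; Q' = 359 − 5·(428/9) = 1091/9.
The subsidy expands output by 1091/9 − 197/3 = 500/9 past the efficient level; on those units the gap between marginal cost and willingness to pay runs from 0 up to 25.
DWL = ½ × 25 × 500/9 = 6250/9.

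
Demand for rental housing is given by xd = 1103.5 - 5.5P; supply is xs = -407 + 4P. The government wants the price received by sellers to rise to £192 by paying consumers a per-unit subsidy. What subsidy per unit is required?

At a seller price of 192, quantity supplied is -407 + 4·192 = 361.
Buyers absorb 361 only when they pay Pb with 1103.5 − 5.5·Pb = 361, i.e. Pb = 135.
s = Ps − Pb = 192 − 135 = 57.

Required subsidy s = £57 per unit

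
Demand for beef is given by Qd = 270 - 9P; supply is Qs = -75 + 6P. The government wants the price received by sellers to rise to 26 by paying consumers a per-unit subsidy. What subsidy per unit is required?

At a seller price of 26, quantity supplied is -75 + 6·26 = 81.
Buyers absorb 81 only when they pay Pb with 270 − 9·Pb = 81, i.e. Pb = 21.
s = Ps − Pb = 26 − 21 = 5.

Required subsidy s = 5 per unit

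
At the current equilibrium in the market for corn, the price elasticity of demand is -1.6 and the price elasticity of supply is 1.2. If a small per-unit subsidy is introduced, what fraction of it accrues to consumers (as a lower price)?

Consumer share = 3/7

For a small subsidy around the equilibrium, the benefit split depends on the relative slopes, which at a point are proportional to the elasticities.
Buyer share = εs/(εs + |εd|) = 1.2/(1.2 + 1.6) = 3/7; seller share = |εd|/(εs + |εd|) = 4/7.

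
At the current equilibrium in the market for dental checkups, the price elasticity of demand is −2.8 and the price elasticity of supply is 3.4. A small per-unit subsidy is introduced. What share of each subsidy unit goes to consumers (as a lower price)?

For a small subsidy around the equilibrium, the benefit split depends on the relative slopes, which at a point are proportional to the elasticities.
Buyer share = εs/(εs + |εd|) = 3.4/(3.4 + 2.8) = 17/31; seller share = |εd|/(εs + |εd|) = 14/31.

Consumer share = 17/31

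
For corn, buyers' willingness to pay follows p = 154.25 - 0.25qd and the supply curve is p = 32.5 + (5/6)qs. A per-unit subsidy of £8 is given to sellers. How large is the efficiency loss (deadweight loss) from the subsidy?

Deadweight loss = 384/13

Pre-subsidy: 154.25 - 0.25q = 32.5 + (5/6)q gives q* = 1461/13 and p* = 1640/13.
With the subsidy, sellers receive ps = pb + 8 for each unit, where pb is the price buyers pay.
On the curves, pb = 154.25 - 0.25q and ps = 32.5 + (5/6)q; the wedge ps − pb = 8 gives 32.5 + (5/6)q − (154.25 - 0.25q) = 8, so q' = 1557/13.
Then pb = 154.25 − 0.25·(1557/13) = 1616/13 and ps = 32.5 + (5/6)·(1557/13) = 1720/13.
The subsidy expands output by 1557/13 − 1461/13 = 96/13 past the efficient level; on those units the gap between marginal cost and willingness to pay runs from 0 up to 8.
DWL = ½ × 8 × 96/13 = 384/13.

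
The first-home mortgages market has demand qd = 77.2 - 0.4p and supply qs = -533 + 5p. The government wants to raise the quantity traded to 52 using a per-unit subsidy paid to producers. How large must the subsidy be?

At q = 52, invert demand for the buyer price: pb = (77.2 − 52)/0.4 = 63; invert supply for the seller price: ps = (52 − (-533))/5 = 117.
The subsidy must fill the gap: s = ps − pb = 117 − 63 = 54.

Required subsidy s = 54 per unit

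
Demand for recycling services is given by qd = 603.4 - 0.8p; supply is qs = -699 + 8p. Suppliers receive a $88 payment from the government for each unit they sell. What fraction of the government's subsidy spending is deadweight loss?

DWL / government spending = 32/549

Pre-subsidy: 603.4 - 0.8p = -699 + 8p gives p* = 148, q* = 485.
With the subsidy, sellers receive ps = pb + 88 for each unit, where pb is the price buyers pay.
Supply in terms of pb becomes qs = -699 + 8(pb + 88) = 5 + 8pb. Setting this equal to demand: 603.4 - 0.8pb = 5 + 8pb, so pb = 68.
Sellers receive ps = 68 + 88 = 156; q' = 603.4 − 0.8·68 = 549.
ΔCS = ½(485 + 549)(148 − 68) = 41360; ΔPS = ½(485 + 549)(156 − 148) = 4136.
Government spending = 88 × 549 = 48312.
DWL = ½ × 88 × (549 − 485) = 2816; fraction = 2816 / 48312 = 32/549.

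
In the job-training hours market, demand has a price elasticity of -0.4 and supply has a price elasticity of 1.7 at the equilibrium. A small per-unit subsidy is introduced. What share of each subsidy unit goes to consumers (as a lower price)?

For a small subsidy around the equilibrium, the benefit split depends on the relative slopes, which at a point are proportional to the elasticities.
Buyer share = εs/(εs + |εd|) = 1.7/(1.7 + 0.4) = 17/21; seller share = |εd|/(εs + |εd|) = 4/21.

Consumer share = 17/21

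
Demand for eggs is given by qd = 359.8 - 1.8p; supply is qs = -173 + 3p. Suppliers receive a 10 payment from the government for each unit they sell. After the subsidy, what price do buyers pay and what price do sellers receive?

Buyers pay 104.75; sellers receive 114.75

Pre-subsidy: 359.8 - 1.8p = -173 + 3p gives p* = 111, q* = 160.
With the subsidy, sellers receive ps = pb + 10 for each unit, where pb is the price buyers pay.
Supply in terms of pb becomes qs = -173 + 3(pb + 10) = -143 + 3pb. Setting this equal to demand: 359.8 - 1.8pb = -143 + 3pb, so pb = 104.75.
Sellers receive ps = 104.75 + 10 = 114.75; q' = 359.8 − 1.8·104.75 = 171.25.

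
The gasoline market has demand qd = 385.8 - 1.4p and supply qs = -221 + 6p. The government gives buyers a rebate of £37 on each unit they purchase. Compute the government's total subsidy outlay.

Pre-subsidy: 385.8 - 1.4p = -221 + 6p gives p* = 82, q* = 271.
With the rebate, buyers effectively pay pb = ps − 37, where ps is the price sellers receive.
Demand in terms of ps becomes qd = 385.8 − 1.4(ps − 37) = 437.6 - 1.4ps. Setting this equal to supply: 437.6 - 1.4ps = -221 + 6ps, so ps = 89.
Buyers pay pb = 89 − 37 = 52; q' = -221 + 6·89 = 313.
Government outlay = subsidy × quantity = 37 × 313 = 11581.

Government cost = £11581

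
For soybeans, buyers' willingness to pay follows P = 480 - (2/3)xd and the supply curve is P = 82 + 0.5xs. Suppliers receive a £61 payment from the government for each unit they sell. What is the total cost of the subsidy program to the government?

Pre-subsidy: 480 - (2/3)x = 82 + 0.5x gives x* = 2388/7 and P* = 1768/7.
With the subsidy, sellers receive Ps = Pb + 61 for each unit, where Pb is the price buyers pay.
On the curves, Pb = 480 - (2/3)x and Ps = 82 + 0.5x; the wedge Ps − Pb = 61 gives 82 + 0.5x − (480 - (2/3)x) = 61, so x' = 2754/7.
Then Pb = 480 − (2/3)·(2754/7) = 1524/7 and Ps = 82 + 0.5·(2754/7) = 1951/7.
Government outlay = subsidy × quantity = 61 × 2754/7 = 167994/7.

Government cost = 167994/7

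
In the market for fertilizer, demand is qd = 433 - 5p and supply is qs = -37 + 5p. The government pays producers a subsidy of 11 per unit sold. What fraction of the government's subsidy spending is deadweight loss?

DWL / government spending = 5/82

Pre-subsidy: 433 - 5p = -37 + 5p gives p* = 47, q* = 198.
With the subsidy, sellers receive ps = pb + 11 for each unit, where pb is the price buyers pay.
Supply in terms of pb becomes qs = -37 + 5(pb + 11) = 18 + 5pb. Setting this equal to demand: 433 - 5pb = 18 + 5pb, so pb = 41.5.
Sellers receive ps = 41.5 + 11 = 52.5; q' = 433 − 5·41.5 = 225.5.
ΔCS = ½(198 + 225.5)(47 − 41.5) = 1164.625; ΔPS = ½(198 + 225.5)(52.5 − 47) = 1164.625.
Government spending = 11 × 225.5 = 2480.5.
DWL = ½ × 11 × (225.5 − 198) = 151.25; fraction = 151.25 / 2480.5 = 5/82.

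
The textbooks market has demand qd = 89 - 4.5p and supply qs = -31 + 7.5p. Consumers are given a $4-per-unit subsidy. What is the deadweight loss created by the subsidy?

Deadweight loss = $22.5

Pre-subsidy: 89 - 4.5p = -31 + 7.5p gives p* = 10, q* = 44.
With the rebate, buyers effectively pay pb = ps − 4, where ps is the price sellers receive.
Demand in terms of ps becomes qd = 89 − 4.5(ps − 4) = 107 - 4.5ps. Setting this equal to supply: 107 - 4.5ps = -31 + 7.5ps, so ps = 11.5.
Buyers pay pb = 11.5 − 4 = 7.5; q' = -31 + 7.5·11.5 = 55.25.
The subsidy expands output by 55.25 − 44 = 11.25 past the efficient level; on those units the gap between marginal cost and willingness to pay runs from 0 up to 4.
DWL = ½ × 4 × 11.25 = 22.5.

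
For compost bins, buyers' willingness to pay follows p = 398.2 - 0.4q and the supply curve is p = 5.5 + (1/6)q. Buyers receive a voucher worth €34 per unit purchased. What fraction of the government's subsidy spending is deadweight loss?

DWL / government spending = 10/251

Pre-subsidy: 398.2 - 0.4q = 5.5 + (1/6)q gives q* = 693 and p* = 121.
With the rebate, buyers effectively pay pb = ps − 34, where ps is the price sellers receive.
On the curves, pb = 398.2 - 0.4q and ps = 5.5 + (1/6)q; the wedge ps − pb = 34 gives 5.5 + (1/6)q − (398.2 - 0.4q) = 34, so q' = 753.
Then pb = 398.2 − 0.4·753 = 97 and ps = 5.5 + (1/6)·753 = 131.
ΔCS = ½(693 + 753)(121 − 97) = 17352; ΔPS = ½(693 + 753)(131 − 121) = 7230.
Government spending = 34 × 753 = 25602.
DWL = ½ × 34 × (753 − 693) = 1020; fraction = 1020 / 25602 = 10/251.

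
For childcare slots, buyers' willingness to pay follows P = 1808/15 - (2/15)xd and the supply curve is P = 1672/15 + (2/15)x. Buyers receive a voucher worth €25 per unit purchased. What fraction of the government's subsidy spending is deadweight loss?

DWL / government spending = 375/1022

Pre-subsidy: 1808/15 - (2/15)x = 1672/15 + (2/15)x gives x* = 34 and P* = 116.
With the rebate, buyers effectively pay Pb = Ps − 25, where Ps is the price sellers receive.
On the curves, Pb = 1808/15 - (2/15)x and Ps = 1672/15 + (2/15)x; the wedge Ps − Pb = 25 gives 1672/15 + (2/15)x − (1808/15 - (2/15)x) = 25, so x' = 127.75.
Then Pb = 1808/15 − (2/15)·127.75 = 103.5 and Ps = 1672/15 + (2/15)·127.75 = 128.5.
ΔCS = ½(34 + 127.75)(116 − 103.5) = 1010.9375; ΔPS = ½(34 + 127.75)(128.5 − 116) = 1010.9375.
Government spending = 25 × 127.75 = 3193.75.
DWL = ½ × 25 × (127.75 − 34) = 1171.875; fraction = 1171.875 / 3193.75 = 375/1022.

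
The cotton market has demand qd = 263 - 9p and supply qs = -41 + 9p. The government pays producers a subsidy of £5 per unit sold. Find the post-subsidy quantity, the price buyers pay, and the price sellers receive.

q' = 133.5; buyers pay 259/18; sellers receive 349/18

Pre-subsidy: 263 - 9p = -41 + 9p gives p* = 152/9, q* = 111.
With the subsidy, sellers receive ps = pb + 5 for each unit, where pb is the price buyers pay.
Supply in terms of pb becomes qs = -41 + 9(pb + 5) = 4 + 9pb. Setting this equal to demand: 263 - 9pb = 4 + 9pb, so pb = 259/18.
Sellers receive ps = 259/18 + 5 = 349/18; q' = 263 − 9·(259/18) = 133.5.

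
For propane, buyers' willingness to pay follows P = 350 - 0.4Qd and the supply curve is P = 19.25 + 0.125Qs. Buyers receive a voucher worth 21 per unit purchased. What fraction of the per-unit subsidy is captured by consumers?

Pre-subsidy: 350 - 0.4Q = 19.25 + 0.125Q gives Q* = 630 and P* = 98.
With the rebate, buyers effectively pay Pb = Ps − 21, where Ps is the price sellers receive.
On the curves, Pb = 350 - 0.4Q and Ps = 19.25 + 0.125Q; the wedge Ps − Pb = 21 gives 19.25 + 0.125Q − (350 - 0.4Q) = 21, so Q' = 670.
Then Pb = 350 − 0.4·670 = 82 and Ps = 19.25 + 0.125·670 = 103.
Buyers' price falls by P* − Pb = 98 − 82 = 16; sellers' price rises by Ps − P* = 103 − 98 = 5.
So consumers capture 16/21 = 16/21 of each unit of subsidy.

Consumer share = 16/21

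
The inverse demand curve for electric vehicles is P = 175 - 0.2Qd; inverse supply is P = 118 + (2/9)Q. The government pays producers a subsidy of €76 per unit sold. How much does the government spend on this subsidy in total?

Pre-subsidy: 175 - 0.2Q = 118 + (2/9)Q gives Q* = 135 and P* = 148.
With the subsidy, sellers receive Ps = Pb + 76 for each unit, where Pb is the price buyers pay.
On the curves, Pb = 175 - 0.2Q and Ps = 118 + (2/9)Q; the wedge Ps − Pb = 76 gives 118 + (2/9)Q − (175 - 0.2Q) = 76, so Q' = 315.
Then Pb = 175 − 0.2·315 = 112 and Ps = 118 + (2/9)·315 = 188.
Government outlay = subsidy × quantity = 76 × 315 = 23940.

Government cost = €23940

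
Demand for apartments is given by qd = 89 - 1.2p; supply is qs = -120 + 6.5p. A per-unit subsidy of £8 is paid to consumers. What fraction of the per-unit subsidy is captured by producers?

Producer share = 12/77

Pre-subsidy: 89 - 1.2p = -120 + 6.5p gives p* = 190/7, q* = 395/7.
With the rebate, buyers effectively pay pb = ps − 8, where ps is the price sellers receive.
Demand in terms of ps becomes qd = 89 − 1.2(ps − 8) = 98.6 - 1.2ps. Setting this equal to supply: 98.6 - 1.2ps = -120 + 6.5ps, so ps = 2186/77.
Buyers pay pb = 2186/77 − 8 = 1570/77; q' = -120 + 6.5·(2186/77) = 4969/77.
Buyers' price falls by p* − pb = 190/7 − 1570/77 = 520/77; sellers' price rises by ps − p* = 2186/77 − 190/7 = 96/77.
So producers capture (96/77)/8 = 12/77 of each unit of subsidy.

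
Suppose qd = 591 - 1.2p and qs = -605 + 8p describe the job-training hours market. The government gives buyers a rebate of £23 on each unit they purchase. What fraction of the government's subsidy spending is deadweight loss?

DWL / government spending = 4/153

Pre-subsidy: 591 - 1.2p = -605 + 8p gives p* = 130, q* = 435.
With the rebate, buyers effectively pay pb = ps − 23, where ps is the price sellers receive.
Demand in terms of ps becomes qd = 591 − 1.2(ps − 23) = 618.6 - 1.2ps. Setting this equal to supply: 618.6 - 1.2ps = -605 + 8ps, so ps = 133.
Buyers pay pb = 133 − 23 = 110; q' = -605 + 8·133 = 459.
ΔCS = ½(435 + 459)(130 − 110) = 8940; ΔPS = ½(435 + 459)(133 − 130) = 1341.
Government spending = 23 × 459 = 10557.
DWL = ½ × 23 × (459 − 435) = 276; fraction = 276 / 10557 = 4/153.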